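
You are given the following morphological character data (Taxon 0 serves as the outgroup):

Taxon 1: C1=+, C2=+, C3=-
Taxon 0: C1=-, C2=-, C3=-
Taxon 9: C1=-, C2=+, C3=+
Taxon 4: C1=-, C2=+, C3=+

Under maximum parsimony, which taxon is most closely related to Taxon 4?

The outgroup has state '-' for every character, so '+' is the derived state throughout.
C1: derived state '+' in Taxon 1 only — an autapomorphy, so it tells us nothing about relationships among taxa.
All ingroup taxa share the derived state '+' for C2; it defines the ingroup but does not resolve relationships within it.
C3 (derived state '+') is shared by Taxon 4 and Taxon 9 — a synapomorphy uniting that clade.
Most parsimonious ingroup topology: (Taxon 1,(Taxon 9,Taxon 4)).
Taxon 4 and Taxon 9 form a cherry on this tree, so they are sister taxa.

Taxon 9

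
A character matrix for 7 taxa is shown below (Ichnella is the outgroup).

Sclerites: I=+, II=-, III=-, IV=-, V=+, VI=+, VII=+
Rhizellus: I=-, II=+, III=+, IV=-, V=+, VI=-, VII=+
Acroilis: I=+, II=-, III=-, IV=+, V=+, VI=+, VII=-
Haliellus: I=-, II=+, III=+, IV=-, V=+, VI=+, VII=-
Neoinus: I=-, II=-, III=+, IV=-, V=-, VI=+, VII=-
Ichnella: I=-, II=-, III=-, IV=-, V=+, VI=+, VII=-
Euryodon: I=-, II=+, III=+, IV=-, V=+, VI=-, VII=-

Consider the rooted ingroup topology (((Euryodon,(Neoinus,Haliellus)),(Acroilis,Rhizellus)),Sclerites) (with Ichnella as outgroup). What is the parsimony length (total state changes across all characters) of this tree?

Map each character onto (((Euryodon,(Neoinus,Haliellus)),(Acroilis,Rhizellus)),Sclerites) (rooted by Ichnella) and count the minimum state changes it requires (Fitch parsimony):
I: 2; II: 3; III: 2; IV: 1; V: 1; VI: 2; VII: 2.
Total tree length = 13.

13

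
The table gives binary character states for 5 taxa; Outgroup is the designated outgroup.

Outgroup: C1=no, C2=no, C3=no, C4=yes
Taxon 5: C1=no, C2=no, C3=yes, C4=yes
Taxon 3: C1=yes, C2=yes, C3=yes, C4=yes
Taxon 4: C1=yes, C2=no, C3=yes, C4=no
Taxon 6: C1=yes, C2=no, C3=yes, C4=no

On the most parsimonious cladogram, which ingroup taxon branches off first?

Taxon 5

Character polarity is set by the outgroup: the derived state is whichever differs from the outgroup's state, so for C4 the derived state is 'no', and for the remaining characters it is 'yes'.
C1 (derived state 'yes') is shared by Taxon 3, Taxon 4, and Taxon 6 — a synapomorphy uniting that clade.
C2 (derived state 'yes') is unique to Taxon 3 (autapomorphy; uninformative for grouping).
All ingroup taxa share the derived state 'yes' for C3; it defines the ingroup but does not resolve relationships within it.
Only Taxon 4 and Taxon 6 show the derived state 'no' for C4, supporting them as a clade.
Most parsimonious ingroup topology: (((Taxon 6,Taxon 4),Taxon 3),Taxon 5).
Taxon 5 is sister to the clade containing all other ingroup taxa, so it is the earliest-diverging (most basal) ingroup lineage.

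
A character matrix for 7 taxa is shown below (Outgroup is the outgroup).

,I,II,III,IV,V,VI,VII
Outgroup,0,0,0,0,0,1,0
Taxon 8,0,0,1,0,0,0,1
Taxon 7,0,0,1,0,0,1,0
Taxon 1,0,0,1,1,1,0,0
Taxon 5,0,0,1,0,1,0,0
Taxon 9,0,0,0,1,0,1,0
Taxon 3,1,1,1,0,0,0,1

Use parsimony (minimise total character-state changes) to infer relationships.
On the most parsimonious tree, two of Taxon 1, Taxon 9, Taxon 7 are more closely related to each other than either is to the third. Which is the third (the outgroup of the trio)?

Taxon 9

Character polarity is set by the outgroup: the derived state is whichever differs from the outgroup's state, so for VI the derived state is '0', and for the remaining characters it is '1'.
I: derived state '1' in Taxon 3 only — an autapomorphy, so it tells us nothing about relationships among taxa.
II (derived state '1') is unique to Taxon 3 (autapomorphy; uninformative for grouping).
III (derived state '1') is shared by Taxon 1, Taxon 3, Taxon 5, Taxon 7, and Taxon 8 — a synapomorphy uniting that clade.
IV (state '1') occurs in Taxon 1 and Taxon 9 but conflicts with the nesting implied by the other characters — most parsimoniously interpreted as homoplasy.
V (derived state '1') is shared by Taxon 1 and Taxon 5 — a synapomorphy uniting that clade.
VI: derived state '0' in Taxon 1, Taxon 3, Taxon 5, and Taxon 8 only — synapomorphy for {Taxon 1, Taxon 3, Taxon 5, Taxon 8}.
VII (derived state '1') is shared by Taxon 3 and Taxon 8 — a synapomorphy uniting that clade.
Most parsimonious ingroup topology: ((((Taxon 8,Taxon 3),(Taxon 1,Taxon 5)),Taxon 7),Taxon 9).
Taxon 7 and Taxon 1 share a more recent common ancestor with each other than either does with Taxon 9, so Taxon 9 is the least closely related of the three.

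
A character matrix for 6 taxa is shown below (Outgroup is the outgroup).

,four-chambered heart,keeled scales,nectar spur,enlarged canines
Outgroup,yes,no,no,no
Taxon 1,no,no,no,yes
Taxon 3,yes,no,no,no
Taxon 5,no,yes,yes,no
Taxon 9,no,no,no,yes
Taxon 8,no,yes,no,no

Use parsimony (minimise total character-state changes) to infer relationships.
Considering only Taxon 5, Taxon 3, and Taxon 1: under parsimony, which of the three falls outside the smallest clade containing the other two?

Taxon 3

Character polarity is set by the outgroup: the derived state is whichever differs from the outgroup's state, so for four-chambered heart the derived state is 'no', and for the remaining characters it is 'yes'.
Only Taxon 1, Taxon 5, Taxon 8, and Taxon 9 show the derived state 'no' for four-chambered heart, supporting them as a clade.
keeled scales (derived state 'yes') is shared by Taxon 5 and Taxon 8 — a synapomorphy uniting that clade.
nectar spur: derived state 'yes' in Taxon 5 only — an autapomorphy, so it tells us nothing about relationships among taxa.
Only Taxon 1 and Taxon 9 show the derived state 'yes' for enlarged canines, supporting them as a clade.
Most parsimonious ingroup topology: (((Taxon 1,Taxon 9),(Taxon 5,Taxon 8)),Taxon 3).
Taxon 5 and Taxon 1 share a more recent common ancestor with each other than either does with Taxon 3, so Taxon 3 is the least closely related of the three.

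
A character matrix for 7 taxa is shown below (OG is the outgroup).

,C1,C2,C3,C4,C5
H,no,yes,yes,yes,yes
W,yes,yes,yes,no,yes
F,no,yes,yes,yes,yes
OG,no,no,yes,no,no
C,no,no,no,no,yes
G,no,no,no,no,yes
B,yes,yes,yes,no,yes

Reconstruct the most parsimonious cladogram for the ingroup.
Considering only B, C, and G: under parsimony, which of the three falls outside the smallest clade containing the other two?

Character polarity is set by the outgroup: the derived state is whichever differs from the outgroup's state, so for C3 the derived state is 'no', and for the remaining characters it is 'yes'.
C1: derived state 'yes' in B and W only — synapomorphy for {B, W}.
Only B, F, H, and W show the derived state 'yes' for C2, supporting them as a clade.
C3: derived state 'no' in C and G only — synapomorphy for {C, G}.
Only F and H show the derived state 'yes' for C4, supporting them as a clade.
All ingroup taxa share the derived state 'yes' for C5; it defines the ingroup but does not resolve relationships within it.
Most parsimonious ingroup topology: (((W,B),(F,H)),(G,C)).
G and C share a more recent common ancestor with each other than either does with B, so B is the least closely related of the three.

B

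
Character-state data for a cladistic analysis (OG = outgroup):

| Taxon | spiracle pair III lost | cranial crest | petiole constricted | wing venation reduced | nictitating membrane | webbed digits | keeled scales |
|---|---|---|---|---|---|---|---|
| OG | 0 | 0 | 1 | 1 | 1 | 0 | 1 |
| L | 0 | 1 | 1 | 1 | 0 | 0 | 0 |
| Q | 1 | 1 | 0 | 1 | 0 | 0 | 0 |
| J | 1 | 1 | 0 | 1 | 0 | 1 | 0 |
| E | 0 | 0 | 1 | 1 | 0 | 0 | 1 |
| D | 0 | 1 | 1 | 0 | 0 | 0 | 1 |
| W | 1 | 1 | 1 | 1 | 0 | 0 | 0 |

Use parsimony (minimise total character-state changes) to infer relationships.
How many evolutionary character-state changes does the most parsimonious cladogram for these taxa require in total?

7

Character polarity is set by the outgroup: the derived state is whichever differs from the outgroup's state, so for petiole constricted, wing venation reduced, nictitating membrane, keeled scales the derived state is '0', and for the remaining characters it is '1'.
Only J, Q, and W show the derived state '1' for spiracle pair III lost, supporting them as a clade.
cranial crest: derived state '1' in D, J, L, Q, and W only — synapomorphy for {D, J, L, Q, W}.
petiole constricted (derived state '0') is shared by J and Q — a synapomorphy uniting that clade.
wing venation reduced: derived state '0' in D only — an autapomorphy, so it tells us nothing about relationships among taxa.
nictitating membrane (derived state '0') is shared by all ingroup taxa — unites the whole ingroup.
webbed digits: derived state '1' in J only — an autapomorphy, so it tells us nothing about relationships among taxa.
keeled scales (derived state '0') is shared by J, L, Q, and W — a synapomorphy uniting that clade.
Most parsimonious ingroup topology: (((L,((Q,J),W)),D),E).
Changes per character on this tree: spiracle pair III lost: 1; cranial crest: 1; petiole constricted: 1; wing venation reduced: 1; nictitating membrane: 1; webbed digits: 1; keeled scales: 1.
Total = 7.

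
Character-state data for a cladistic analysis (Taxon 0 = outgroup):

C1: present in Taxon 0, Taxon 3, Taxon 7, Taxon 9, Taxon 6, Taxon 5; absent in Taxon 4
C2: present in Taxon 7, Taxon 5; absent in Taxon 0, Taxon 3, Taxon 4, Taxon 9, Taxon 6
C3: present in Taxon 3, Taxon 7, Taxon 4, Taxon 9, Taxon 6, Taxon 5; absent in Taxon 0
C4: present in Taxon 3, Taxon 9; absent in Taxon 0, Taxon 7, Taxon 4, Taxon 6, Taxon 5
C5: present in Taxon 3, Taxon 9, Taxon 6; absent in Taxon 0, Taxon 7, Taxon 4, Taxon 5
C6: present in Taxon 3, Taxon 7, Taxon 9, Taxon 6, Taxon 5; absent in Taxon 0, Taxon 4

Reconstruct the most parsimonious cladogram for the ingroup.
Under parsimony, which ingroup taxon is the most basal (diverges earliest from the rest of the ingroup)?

Taxon 4

Character polarity is set by the outgroup: the derived state is whichever differs from the outgroup's state, so for C1 the derived state is 'absent', and for the remaining characters it is 'present'.
C1 (derived state 'absent') is unique to Taxon 4 (autapomorphy; uninformative for grouping).
C2 (derived state 'present') is shared by Taxon 5 and Taxon 7 — a synapomorphy uniting that clade.
C3 (derived state 'present') is shared by all ingroup taxa — unites the whole ingroup.
C4 (derived state 'present') is shared by Taxon 3 and Taxon 9 — a synapomorphy uniting that clade.
C5 (derived state 'present') is shared by Taxon 3, Taxon 6, and Taxon 9 — a synapomorphy uniting that clade.
C6: derived state 'present' in Taxon 3, Taxon 5, Taxon 6, Taxon 7, and Taxon 9 only — synapomorphy for {Taxon 3, Taxon 5, Taxon 6, Taxon 7, Taxon 9}.
Most parsimonious ingroup topology: ((((Taxon 3,Taxon 9),Taxon 6),(Taxon 7,Taxon 5)),Taxon 4).
Taxon 4 is sister to the clade containing all other ingroup taxa, so it is the earliest-diverging (most basal) ingroup lineage.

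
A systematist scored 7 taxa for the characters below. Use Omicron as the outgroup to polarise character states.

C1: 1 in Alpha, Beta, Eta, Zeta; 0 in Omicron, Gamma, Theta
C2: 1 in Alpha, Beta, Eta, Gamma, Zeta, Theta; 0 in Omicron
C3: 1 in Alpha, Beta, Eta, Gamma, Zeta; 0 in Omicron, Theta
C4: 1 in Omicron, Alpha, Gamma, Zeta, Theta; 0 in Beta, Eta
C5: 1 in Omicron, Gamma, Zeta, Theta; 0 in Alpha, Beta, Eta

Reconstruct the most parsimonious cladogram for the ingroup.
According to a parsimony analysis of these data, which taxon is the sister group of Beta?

Character polarity is set by the outgroup: the derived state is whichever differs from the outgroup's state, so for C4, C5 the derived state is '0', and for the remaining characters it is '1'.
C1 (derived state '1') is shared by Alpha, Beta, Eta, and Zeta — a synapomorphy uniting that clade.
All ingroup taxa share the derived state '1' for C2; it defines the ingroup but does not resolve relationships within it.
C3: derived state '1' in Alpha, Beta, Eta, Gamma, and Zeta only — synapomorphy for {Alpha, Beta, Eta, Gamma, Zeta}.
C4: derived state '0' in Beta and Eta only — synapomorphy for {Beta, Eta}.
Only Alpha, Beta, and Eta show the derived state '0' for C5, supporting them as a clade.
Most parsimonious ingroup topology: ((((Alpha,(Beta,Eta)),Zeta),Gamma),Theta).
Beta and Eta form a cherry on this tree, so they are sister taxa.

Eta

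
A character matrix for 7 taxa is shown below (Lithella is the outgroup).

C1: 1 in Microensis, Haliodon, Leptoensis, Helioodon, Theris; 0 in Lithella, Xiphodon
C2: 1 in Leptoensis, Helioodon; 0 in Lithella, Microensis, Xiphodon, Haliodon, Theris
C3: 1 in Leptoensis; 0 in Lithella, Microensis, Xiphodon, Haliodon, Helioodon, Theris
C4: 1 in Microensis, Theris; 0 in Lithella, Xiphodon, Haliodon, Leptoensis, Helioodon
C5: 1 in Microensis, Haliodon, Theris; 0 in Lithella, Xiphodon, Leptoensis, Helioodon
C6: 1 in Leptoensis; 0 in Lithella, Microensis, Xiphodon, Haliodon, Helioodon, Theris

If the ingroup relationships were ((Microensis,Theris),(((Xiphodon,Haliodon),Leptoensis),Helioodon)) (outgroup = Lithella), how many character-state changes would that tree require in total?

9

Map each character onto ((Microensis,Theris),(((Xiphodon,Haliodon),Leptoensis),Helioodon)) (rooted by Lithella) and count the minimum state changes it requires (Fitch parsimony):
C1: 2; C2: 2; C3: 1; C4: 1; C5: 2; C6: 1.
Total tree length = 9.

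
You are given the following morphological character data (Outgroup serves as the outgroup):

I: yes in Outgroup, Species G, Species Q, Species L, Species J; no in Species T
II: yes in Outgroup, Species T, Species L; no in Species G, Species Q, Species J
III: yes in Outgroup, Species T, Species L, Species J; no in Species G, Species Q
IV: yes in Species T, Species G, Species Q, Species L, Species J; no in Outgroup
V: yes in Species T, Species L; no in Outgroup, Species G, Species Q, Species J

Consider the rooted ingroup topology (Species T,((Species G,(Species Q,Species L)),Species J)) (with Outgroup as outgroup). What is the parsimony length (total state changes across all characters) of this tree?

Map each character onto (Species T,((Species G,(Species Q,Species L)),Species J)) (rooted by Outgroup) and count the minimum state changes it requires (Fitch parsimony):
I: 1; II: 2; III: 2; IV: 1; V: 2.
Total tree length = 8.

8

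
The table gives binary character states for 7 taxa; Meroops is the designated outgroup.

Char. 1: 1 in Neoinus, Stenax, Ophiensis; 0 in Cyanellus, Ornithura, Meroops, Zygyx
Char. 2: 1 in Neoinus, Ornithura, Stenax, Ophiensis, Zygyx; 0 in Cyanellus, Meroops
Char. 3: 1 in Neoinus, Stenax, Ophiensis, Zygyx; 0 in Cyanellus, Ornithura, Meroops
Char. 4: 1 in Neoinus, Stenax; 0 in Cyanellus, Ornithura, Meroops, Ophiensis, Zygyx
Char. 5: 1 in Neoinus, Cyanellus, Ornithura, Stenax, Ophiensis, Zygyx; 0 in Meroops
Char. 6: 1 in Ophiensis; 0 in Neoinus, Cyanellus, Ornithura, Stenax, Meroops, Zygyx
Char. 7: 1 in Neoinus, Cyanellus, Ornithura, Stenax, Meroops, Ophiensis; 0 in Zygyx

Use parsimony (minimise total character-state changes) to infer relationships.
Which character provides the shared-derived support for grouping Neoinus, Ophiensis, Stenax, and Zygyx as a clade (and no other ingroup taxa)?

Char. 3

Character polarity is set by the outgroup: the derived state is whichever differs from the outgroup's state, so for Char. 7 the derived state is '0', and for the remaining characters it is '1'.
Char. 1 (derived state '1') is shared by Neoinus, Ophiensis, and Stenax — a synapomorphy uniting that clade.
Char. 2: derived state '1' in Neoinus, Ophiensis, Ornithura, Stenax, and Zygyx only — synapomorphy for {Neoinus, Ophiensis, Ornithura, Stenax, Zygyx}.
Char. 3 (derived state '1') is shared by Neoinus, Ophiensis, Stenax, and Zygyx — a synapomorphy uniting that clade.
Only Neoinus and Stenax show the derived state '1' for Char. 4, supporting them as a clade.
Char. 5 (derived state '1') is shared by all ingroup taxa — unites the whole ingroup.
Char. 6: derived state '1' in Ophiensis only — an autapomorphy, so it tells us nothing about relationships among taxa.
Char. 7: derived state '0' in Zygyx only — an autapomorphy, so it tells us nothing about relationships among taxa.
Most parsimonious ingroup topology: (Cyanellus,(Ornithura,((Ophiensis,(Neoinus,Stenax)),Zygyx))).
The clade {Neoinus, Ophiensis, Stenax, Zygyx} is supported by Char. 3: its derived state '1' occurs in exactly those taxa and in no other taxon (including the outgroup).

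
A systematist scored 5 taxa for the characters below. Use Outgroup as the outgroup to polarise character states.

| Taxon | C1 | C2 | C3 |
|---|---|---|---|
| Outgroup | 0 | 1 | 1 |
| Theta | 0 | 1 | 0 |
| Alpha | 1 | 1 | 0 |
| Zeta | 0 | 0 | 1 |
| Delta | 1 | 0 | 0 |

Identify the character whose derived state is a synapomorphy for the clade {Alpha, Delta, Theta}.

Character polarity is set by the outgroup: the derived state is whichever differs from the outgroup's state, so for C2, C3 the derived state is '0', and for the remaining characters it is '1'.
Only Alpha and Delta show the derived state '1' for C1, supporting them as a clade.
C2 groups Delta and Zeta, which is incompatible with the clades supported by the remaining characters; treating it as convergent (homoplasy) costs fewer steps than any alternative tree.
Only Alpha, Delta, and Theta show the derived state '0' for C3, supporting them as a clade.
Most parsimonious ingroup topology: (((Alpha,Delta),Theta),Zeta).
The clade {Alpha, Delta, Theta} is supported by C3: its derived state '0' occurs in exactly those taxa and in no other taxon (including the outgroup).

C3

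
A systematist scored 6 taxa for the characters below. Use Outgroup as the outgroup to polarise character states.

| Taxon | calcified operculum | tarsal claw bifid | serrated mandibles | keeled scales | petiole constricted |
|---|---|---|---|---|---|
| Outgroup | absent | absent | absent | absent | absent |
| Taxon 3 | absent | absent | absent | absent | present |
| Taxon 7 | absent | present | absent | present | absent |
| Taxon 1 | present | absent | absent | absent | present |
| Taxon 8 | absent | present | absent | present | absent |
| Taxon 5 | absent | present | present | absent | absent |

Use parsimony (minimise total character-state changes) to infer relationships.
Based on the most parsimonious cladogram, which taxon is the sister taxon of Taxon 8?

The outgroup has state 'absent' for every character, so 'present' is the derived state throughout.
calcified operculum (derived state 'present') is unique to Taxon 1 (autapomorphy; uninformative for grouping).
tarsal claw bifid: derived state 'present' in Taxon 5, Taxon 7, and Taxon 8 only — synapomorphy for {Taxon 5, Taxon 7, Taxon 8}.
serrated mandibles: derived state 'present' in Taxon 5 only — an autapomorphy, so it tells us nothing about relationships among taxa.
Only Taxon 7 and Taxon 8 show the derived state 'present' for keeled scales, supporting them as a clade.
petiole constricted: derived state 'present' in Taxon 1 and Taxon 3 only — synapomorphy for {Taxon 1, Taxon 3}.
Most parsimonious ingroup topology: ((Taxon 3,Taxon 1),((Taxon 7,Taxon 8),Taxon 5)).
Taxon 8 and Taxon 7 form a cherry on this tree, so they are sister taxa.

Taxon 7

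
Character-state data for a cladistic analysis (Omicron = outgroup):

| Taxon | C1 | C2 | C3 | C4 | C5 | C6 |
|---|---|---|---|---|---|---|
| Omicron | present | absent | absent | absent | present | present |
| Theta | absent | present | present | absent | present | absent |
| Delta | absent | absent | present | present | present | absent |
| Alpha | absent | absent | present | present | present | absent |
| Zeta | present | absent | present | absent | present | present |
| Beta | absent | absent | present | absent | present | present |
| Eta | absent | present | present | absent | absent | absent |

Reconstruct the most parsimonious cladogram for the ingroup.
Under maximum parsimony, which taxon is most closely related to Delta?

Character polarity is set by the outgroup: the derived state is whichever differs from the outgroup's state, so for C1, C5, C6 the derived state is 'absent', and for the remaining characters it is 'present'.
C1 (derived state 'absent') is shared by Alpha, Beta, Delta, Eta, and Theta — a synapomorphy uniting that clade.
C2: derived state 'present' in Eta and Theta only — synapomorphy for {Eta, Theta}.
C3 (derived state 'present') is shared by all ingroup taxa — unites the whole ingroup.
C4 (derived state 'present') is shared by Alpha and Delta — a synapomorphy uniting that clade.
C5: derived state 'absent' in Eta only — an autapomorphy, so it tells us nothing about relationships among taxa.
Only Alpha, Delta, Eta, and Theta show the derived state 'absent' for C6, supporting them as a clade.
Most parsimonious ingroup topology: ((((Theta,Eta),(Delta,Alpha)),Beta),Zeta).
Delta and Alpha form a cherry on this tree, so they are sister taxa.

Alpha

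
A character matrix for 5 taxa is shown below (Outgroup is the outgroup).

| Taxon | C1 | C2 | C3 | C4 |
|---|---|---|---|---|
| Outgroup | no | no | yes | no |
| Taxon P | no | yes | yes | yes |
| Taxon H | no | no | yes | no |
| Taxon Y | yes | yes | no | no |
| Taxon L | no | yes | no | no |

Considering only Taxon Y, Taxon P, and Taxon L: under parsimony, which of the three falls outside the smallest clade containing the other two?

Character polarity is set by the outgroup: the derived state is whichever differs from the outgroup's state, so for C3 the derived state is 'no', and for the remaining characters it is 'yes'.
C1 (derived state 'yes') is unique to Taxon Y (autapomorphy; uninformative for grouping).
Only Taxon L, Taxon P, and Taxon Y show the derived state 'yes' for C2, supporting them as a clade.
Only Taxon L and Taxon Y show the derived state 'no' for C3, supporting them as a clade.
C4 (derived state 'yes') is unique to Taxon P (autapomorphy; uninformative for grouping).
Most parsimonious ingroup topology: ((Taxon P,(Taxon Y,Taxon L)),Taxon H).
Taxon L and Taxon Y share a more recent common ancestor with each other than either does with Taxon P, so Taxon P is the least closely related of the three.

Taxon P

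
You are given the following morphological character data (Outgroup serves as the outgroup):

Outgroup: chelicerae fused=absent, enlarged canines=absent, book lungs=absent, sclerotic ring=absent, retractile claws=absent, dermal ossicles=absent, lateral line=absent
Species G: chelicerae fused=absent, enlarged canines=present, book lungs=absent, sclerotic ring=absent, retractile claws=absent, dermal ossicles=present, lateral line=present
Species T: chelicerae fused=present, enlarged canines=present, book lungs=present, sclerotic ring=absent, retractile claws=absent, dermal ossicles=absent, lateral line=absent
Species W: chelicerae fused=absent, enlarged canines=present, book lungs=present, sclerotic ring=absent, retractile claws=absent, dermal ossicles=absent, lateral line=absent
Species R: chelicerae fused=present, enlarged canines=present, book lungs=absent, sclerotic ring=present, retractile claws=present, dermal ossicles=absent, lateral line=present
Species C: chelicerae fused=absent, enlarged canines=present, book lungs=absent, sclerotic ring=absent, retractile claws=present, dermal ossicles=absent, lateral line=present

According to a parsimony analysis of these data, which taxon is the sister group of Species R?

The outgroup has state 'absent' for every character, so 'present' is the derived state throughout.
chelicerae fused groups Species R and Species T, which is incompatible with the clades supported by the remaining characters; treating it as convergent (homoplasy) costs fewer steps than any alternative tree.
All ingroup taxa share the derived state 'present' for enlarged canines; it defines the ingroup but does not resolve relationships within it.
book lungs (derived state 'present') is shared by Species T and Species W — a synapomorphy uniting that clade.
sclerotic ring (derived state 'present') is unique to Species R (autapomorphy; uninformative for grouping).
retractile claws (derived state 'present') is shared by Species C and Species R — a synapomorphy uniting that clade.
dermal ossicles: derived state 'present' in Species G only — an autapomorphy, so it tells us nothing about relationships among taxa.
Only Species C, Species G, and Species R show the derived state 'present' for lateral line, supporting them as a clade.
Most parsimonious ingroup topology: ((Species G,(Species R,Species C)),(Species T,Species W)).
Species R and Species C form a cherry on this tree, so they are sister taxa.

Species C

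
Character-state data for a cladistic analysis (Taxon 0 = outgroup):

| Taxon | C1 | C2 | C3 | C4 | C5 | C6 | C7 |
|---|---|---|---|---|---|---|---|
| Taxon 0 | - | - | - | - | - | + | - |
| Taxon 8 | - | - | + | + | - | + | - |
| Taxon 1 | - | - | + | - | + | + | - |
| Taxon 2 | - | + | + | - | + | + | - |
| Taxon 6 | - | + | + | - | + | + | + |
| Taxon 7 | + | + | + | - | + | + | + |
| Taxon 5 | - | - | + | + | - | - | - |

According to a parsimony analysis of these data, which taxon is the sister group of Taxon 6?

Character polarity is set by the outgroup: the derived state is whichever differs from the outgroup's state, so for C6 the derived state is '-', and for the remaining characters it is '+'.
C1: derived state '+' in Taxon 7 only — an autapomorphy, so it tells us nothing about relationships among taxa.
C2 (derived state '+') is shared by Taxon 2, Taxon 6, and Taxon 7 — a synapomorphy uniting that clade.
All ingroup taxa share the derived state '+' for C3; it defines the ingroup but does not resolve relationships within it.
C4 (derived state '+') is shared by Taxon 5 and Taxon 8 — a synapomorphy uniting that clade.
C5 (derived state '+') is shared by Taxon 1, Taxon 2, Taxon 6, and Taxon 7 — a synapomorphy uniting that clade.
C6 (derived state '-') is unique to Taxon 5 (autapomorphy; uninformative for grouping).
C7: derived state '+' in Taxon 6 and Taxon 7 only — synapomorphy for {Taxon 6, Taxon 7}.
Most parsimonious ingroup topology: ((Taxon 8,Taxon 5),(Taxon 1,(Taxon 2,(Taxon 6,Taxon 7)))).
Taxon 6 and Taxon 7 form a cherry on this tree, so they are sister taxa.

Taxon 7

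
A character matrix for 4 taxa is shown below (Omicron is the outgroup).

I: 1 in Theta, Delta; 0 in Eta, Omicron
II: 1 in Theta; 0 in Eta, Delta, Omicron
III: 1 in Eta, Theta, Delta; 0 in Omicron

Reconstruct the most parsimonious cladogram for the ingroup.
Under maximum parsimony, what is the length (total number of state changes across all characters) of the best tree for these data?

The outgroup has state '0' for every character, so '1' is the derived state throughout.
I (derived state '1') is shared by Delta and Theta — a synapomorphy uniting that clade.
II: derived state '1' in Theta only — an autapomorphy, so it tells us nothing about relationships among taxa.
III (derived state '1') is shared by all ingroup taxa — unites the whole ingroup.
Most parsimonious ingroup topology: (Eta,(Theta,Delta)).
Changes per character on this tree: I: 1; II: 1; III: 1.
Total = 3.

3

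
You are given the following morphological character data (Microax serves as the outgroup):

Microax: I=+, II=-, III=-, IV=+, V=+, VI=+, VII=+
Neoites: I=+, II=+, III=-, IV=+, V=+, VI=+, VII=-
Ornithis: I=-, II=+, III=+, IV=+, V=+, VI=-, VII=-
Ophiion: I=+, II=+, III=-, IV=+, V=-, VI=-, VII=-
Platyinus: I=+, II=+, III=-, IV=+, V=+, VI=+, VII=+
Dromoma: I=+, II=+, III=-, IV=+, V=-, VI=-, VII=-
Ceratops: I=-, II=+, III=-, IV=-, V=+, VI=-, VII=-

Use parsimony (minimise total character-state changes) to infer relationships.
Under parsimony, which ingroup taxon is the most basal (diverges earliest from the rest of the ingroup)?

Platyinus

Character polarity is set by the outgroup: the derived state is whichever differs from the outgroup's state, so for I, IV, V, VI, VII the derived state is '-', and for the remaining characters it is '+'.
I: derived state '-' in Ceratops and Ornithis only — synapomorphy for {Ceratops, Ornithis}.
All ingroup taxa share the derived state '+' for II; it defines the ingroup but does not resolve relationships within it.
III (derived state '+') is unique to Ornithis (autapomorphy; uninformative for grouping).
IV (derived state '-') is unique to Ceratops (autapomorphy; uninformative for grouping).
V: derived state '-' in Dromoma and Ophiion only — synapomorphy for {Dromoma, Ophiion}.
Only Ceratops, Dromoma, Ophiion, and Ornithis show the derived state '-' for VI, supporting them as a clade.
VII: derived state '-' in Ceratops, Dromoma, Neoites, Ophiion, and Ornithis only — synapomorphy for {Ceratops, Dromoma, Neoites, Ophiion, Ornithis}.
Most parsimonious ingroup topology: ((Neoites,((Ornithis,Ceratops),(Ophiion,Dromoma))),Platyinus).
Platyinus is sister to the clade containing all other ingroup taxa, so it is the earliest-diverging (most basal) ingroup lineage.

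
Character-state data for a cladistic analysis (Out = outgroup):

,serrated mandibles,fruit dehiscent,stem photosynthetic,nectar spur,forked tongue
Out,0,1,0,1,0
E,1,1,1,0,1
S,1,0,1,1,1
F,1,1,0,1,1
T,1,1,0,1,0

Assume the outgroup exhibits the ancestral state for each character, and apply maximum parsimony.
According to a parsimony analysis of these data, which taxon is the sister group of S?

E

Character polarity is set by the outgroup: the derived state is whichever differs from the outgroup's state, so for fruit dehiscent, nectar spur the derived state is '0', and for the remaining characters it is '1'.
All ingroup taxa share the derived state '1' for serrated mandibles; it defines the ingroup but does not resolve relationships within it.
fruit dehiscent: derived state '0' in S only — an autapomorphy, so it tells us nothing about relationships among taxa.
Only E and S show the derived state '1' for stem photosynthetic, supporting them as a clade.
nectar spur (derived state '0') is unique to E (autapomorphy; uninformative for grouping).
forked tongue (derived state '1') is shared by E, F, and S — a synapomorphy uniting that clade.
Most parsimonious ingroup topology: (((E,S),F),T).
S and E form a cherry on this tree, so they are sister taxa.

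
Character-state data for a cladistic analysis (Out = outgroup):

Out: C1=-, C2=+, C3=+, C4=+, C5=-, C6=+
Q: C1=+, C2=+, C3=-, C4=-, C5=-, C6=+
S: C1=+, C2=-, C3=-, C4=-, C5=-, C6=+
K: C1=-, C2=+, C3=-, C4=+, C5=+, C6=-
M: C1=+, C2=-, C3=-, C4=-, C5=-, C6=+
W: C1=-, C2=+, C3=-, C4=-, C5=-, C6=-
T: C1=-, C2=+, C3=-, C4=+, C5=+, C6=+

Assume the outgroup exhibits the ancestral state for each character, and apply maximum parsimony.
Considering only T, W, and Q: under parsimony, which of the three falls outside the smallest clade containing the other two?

Character polarity is set by the outgroup: the derived state is whichever differs from the outgroup's state, so for C2, C3, C4, C6 the derived state is '-', and for the remaining characters it is '+'.
C1 (derived state '+') is shared by M, Q, and S — a synapomorphy uniting that clade.
C2: derived state '-' in M and S only — synapomorphy for {M, S}.
C3 (derived state '-') is shared by all ingroup taxa — unites the whole ingroup.
C4: derived state '-' in M, Q, S, and W only — synapomorphy for {M, Q, S, W}.
Only K and T show the derived state '+' for C5, supporting them as a clade.
C6 groups K and W, which is incompatible with the clades supported by the remaining characters; treating it as convergent (homoplasy) costs fewer steps than any alternative tree.
Most parsimonious ingroup topology: (((Q,(S,M)),W),(K,T)).
Q and W share a more recent common ancestor with each other than either does with T, so T is the least closely related of the three.

T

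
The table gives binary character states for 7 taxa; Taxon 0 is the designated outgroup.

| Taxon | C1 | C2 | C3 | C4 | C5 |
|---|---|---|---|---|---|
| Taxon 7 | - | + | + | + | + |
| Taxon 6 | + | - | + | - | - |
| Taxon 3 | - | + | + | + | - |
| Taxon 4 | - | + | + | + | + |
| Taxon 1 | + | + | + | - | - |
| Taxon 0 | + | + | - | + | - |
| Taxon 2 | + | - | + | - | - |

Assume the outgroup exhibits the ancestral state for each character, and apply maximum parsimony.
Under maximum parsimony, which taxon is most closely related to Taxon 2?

Character polarity is set by the outgroup: the derived state is whichever differs from the outgroup's state, so for C1, C2, C4 the derived state is '-', and for the remaining characters it is '+'.
C1: derived state '-' in Taxon 3, Taxon 4, and Taxon 7 only — synapomorphy for {Taxon 3, Taxon 4, Taxon 7}.
C2: derived state '-' in Taxon 2 and Taxon 6 only — synapomorphy for {Taxon 2, Taxon 6}.
All ingroup taxa share the derived state '+' for C3; it defines the ingroup but does not resolve relationships within it.
C4 (derived state '-') is shared by Taxon 1, Taxon 2, and Taxon 6 — a synapomorphy uniting that clade.
Only Taxon 4 and Taxon 7 show the derived state '+' for C5, supporting them as a clade.
Most parsimonious ingroup topology: (((Taxon 4,Taxon 7),Taxon 3),((Taxon 2,Taxon 6),Taxon 1)).
Taxon 2 and Taxon 6 form a cherry on this tree, so they are sister taxa.

Taxon 6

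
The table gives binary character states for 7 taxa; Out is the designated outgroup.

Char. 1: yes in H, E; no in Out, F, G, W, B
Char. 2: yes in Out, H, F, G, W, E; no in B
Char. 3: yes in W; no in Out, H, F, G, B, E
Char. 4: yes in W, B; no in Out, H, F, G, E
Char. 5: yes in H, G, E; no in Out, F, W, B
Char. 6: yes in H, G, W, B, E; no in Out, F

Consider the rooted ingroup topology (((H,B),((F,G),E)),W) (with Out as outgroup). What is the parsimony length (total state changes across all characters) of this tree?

Map each character onto (((H,B),((F,G),E)),W) (rooted by Out) and count the minimum state changes it requires (Fitch parsimony):
Char. 1: 2; Char. 2: 1; Char. 3: 1; Char. 4: 2; Char. 5: 3; Char. 6: 2.
Total tree length = 11.

11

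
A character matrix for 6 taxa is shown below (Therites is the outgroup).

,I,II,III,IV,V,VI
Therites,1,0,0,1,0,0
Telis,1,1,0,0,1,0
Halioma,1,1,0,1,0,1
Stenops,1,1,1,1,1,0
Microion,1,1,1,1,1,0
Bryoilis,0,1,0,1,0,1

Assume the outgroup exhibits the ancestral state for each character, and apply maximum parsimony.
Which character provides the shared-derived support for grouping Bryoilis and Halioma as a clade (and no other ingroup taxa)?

Character polarity is set by the outgroup: the derived state is whichever differs from the outgroup's state, so for I, IV the derived state is '0', and for the remaining characters it is '1'.
I: derived state '0' in Bryoilis only — an autapomorphy, so it tells us nothing about relationships among taxa.
All ingroup taxa share the derived state '1' for II; it defines the ingroup but does not resolve relationships within it.
III: derived state '1' in Microion and Stenops only — synapomorphy for {Microion, Stenops}.
IV (derived state '0') is unique to Telis (autapomorphy; uninformative for grouping).
V: derived state '1' in Microion, Stenops, and Telis only — synapomorphy for {Microion, Stenops, Telis}.
VI: derived state '1' in Bryoilis and Halioma only — synapomorphy for {Bryoilis, Halioma}.
Most parsimonious ingroup topology: ((Telis,(Stenops,Microion)),(Halioma,Bryoilis)).
The clade {Bryoilis, Halioma} is supported by VI: its derived state '1' occurs in exactly those taxa and in no other taxon (including the outgroup).

VI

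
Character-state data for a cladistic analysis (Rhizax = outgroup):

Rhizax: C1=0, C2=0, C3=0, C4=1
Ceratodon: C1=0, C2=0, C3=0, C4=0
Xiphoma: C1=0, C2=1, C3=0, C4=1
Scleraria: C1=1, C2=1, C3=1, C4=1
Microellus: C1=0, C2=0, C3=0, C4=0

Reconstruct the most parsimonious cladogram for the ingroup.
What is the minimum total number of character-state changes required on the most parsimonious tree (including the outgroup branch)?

4

Character polarity is set by the outgroup: the derived state is whichever differs from the outgroup's state, so for C4 the derived state is '0', and for the remaining characters it is '1'.
C1 (derived state '1') is unique to Scleraria (autapomorphy; uninformative for grouping).
C2 (derived state '1') is shared by Scleraria and Xiphoma — a synapomorphy uniting that clade.
C3 (derived state '1') is unique to Scleraria (autapomorphy; uninformative for grouping).
C4: derived state '0' in Ceratodon and Microellus only — synapomorphy for {Ceratodon, Microellus}.
Most parsimonious ingroup topology: ((Ceratodon,Microellus),(Xiphoma,Scleraria)).
Changes per character on this tree: C1: 1; C2: 1; C3: 1; C4: 1.
Total = 4.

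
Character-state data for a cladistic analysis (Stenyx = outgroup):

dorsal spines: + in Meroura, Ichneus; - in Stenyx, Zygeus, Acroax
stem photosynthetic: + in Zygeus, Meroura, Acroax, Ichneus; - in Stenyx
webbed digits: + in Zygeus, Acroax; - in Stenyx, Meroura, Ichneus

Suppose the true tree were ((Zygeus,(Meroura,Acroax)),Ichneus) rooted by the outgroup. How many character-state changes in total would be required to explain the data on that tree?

Map each character onto ((Zygeus,(Meroura,Acroax)),Ichneus) (rooted by Stenyx) and count the minimum state changes it requires (Fitch parsimony):
dorsal spines: 2; stem photosynthetic: 1; webbed digits: 2.
Total tree length = 5.

5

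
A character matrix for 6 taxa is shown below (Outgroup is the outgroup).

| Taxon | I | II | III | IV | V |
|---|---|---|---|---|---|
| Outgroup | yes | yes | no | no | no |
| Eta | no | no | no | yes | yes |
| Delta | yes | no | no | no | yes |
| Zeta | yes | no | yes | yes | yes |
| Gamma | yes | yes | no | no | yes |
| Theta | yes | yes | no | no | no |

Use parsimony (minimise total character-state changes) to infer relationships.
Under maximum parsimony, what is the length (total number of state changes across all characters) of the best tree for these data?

5

Character polarity is set by the outgroup: the derived state is whichever differs from the outgroup's state, so for I, II the derived state is 'no', and for the remaining characters it is 'yes'.
I: derived state 'no' in Eta only — an autapomorphy, so it tells us nothing about relationships among taxa.
Only Delta, Eta, and Zeta show the derived state 'no' for II, supporting them as a clade.
III (derived state 'yes') is unique to Zeta (autapomorphy; uninformative for grouping).
IV: derived state 'yes' in Eta and Zeta only — synapomorphy for {Eta, Zeta}.
Only Delta, Eta, Gamma, and Zeta show the derived state 'yes' for V, supporting them as a clade.
Most parsimonious ingroup topology: ((((Eta,Zeta),Delta),Gamma),Theta).
Changes per character on this tree: I: 1; II: 1; III: 1; IV: 1; V: 1.
Total = 5.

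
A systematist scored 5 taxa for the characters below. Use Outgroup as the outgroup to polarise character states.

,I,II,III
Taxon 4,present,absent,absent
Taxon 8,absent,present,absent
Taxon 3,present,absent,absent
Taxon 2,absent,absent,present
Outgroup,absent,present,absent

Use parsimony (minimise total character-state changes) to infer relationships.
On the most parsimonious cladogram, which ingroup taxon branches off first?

Taxon 8

Character polarity is set by the outgroup: the derived state is whichever differs from the outgroup's state, so for II the derived state is 'absent', and for the remaining characters it is 'present'.
I (derived state 'present') is shared by Taxon 3 and Taxon 4 — a synapomorphy uniting that clade.
II (derived state 'absent') is shared by Taxon 2, Taxon 3, and Taxon 4 — a synapomorphy uniting that clade.
III (derived state 'present') is unique to Taxon 2 (autapomorphy; uninformative for grouping).
Most parsimonious ingroup topology: (Taxon 8,((Taxon 4,Taxon 3),Taxon 2)).
Taxon 8 is sister to the clade containing all other ingroup taxa, so it is the earliest-diverging (most basal) ingroup lineage.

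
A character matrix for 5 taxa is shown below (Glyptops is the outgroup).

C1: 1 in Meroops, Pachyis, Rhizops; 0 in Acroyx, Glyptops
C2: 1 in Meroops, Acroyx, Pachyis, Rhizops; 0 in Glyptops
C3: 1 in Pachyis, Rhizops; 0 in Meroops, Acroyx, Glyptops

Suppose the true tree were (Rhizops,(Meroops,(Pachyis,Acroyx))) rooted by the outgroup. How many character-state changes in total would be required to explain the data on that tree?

Map each character onto (Rhizops,(Meroops,(Pachyis,Acroyx))) (rooted by Glyptops) and count the minimum state changes it requires (Fitch parsimony):
C1: 2; C2: 1; C3: 2.
Total tree length = 5.

5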